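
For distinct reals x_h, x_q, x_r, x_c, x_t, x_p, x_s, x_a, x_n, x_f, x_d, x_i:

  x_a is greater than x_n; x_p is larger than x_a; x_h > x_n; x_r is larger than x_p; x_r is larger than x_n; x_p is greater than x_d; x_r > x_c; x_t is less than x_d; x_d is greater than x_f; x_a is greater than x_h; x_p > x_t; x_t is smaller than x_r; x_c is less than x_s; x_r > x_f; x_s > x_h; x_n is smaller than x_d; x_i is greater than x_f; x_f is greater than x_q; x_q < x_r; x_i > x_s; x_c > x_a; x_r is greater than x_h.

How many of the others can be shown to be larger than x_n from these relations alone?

From x_n the given relations immediately reach x_h, x_a, x_d, x_r.
From those, x_c, x_s, x_p — 7 in total.
From those, x_i — 8 in total.
Nothing else is reachable above x_n; 8 in all.

8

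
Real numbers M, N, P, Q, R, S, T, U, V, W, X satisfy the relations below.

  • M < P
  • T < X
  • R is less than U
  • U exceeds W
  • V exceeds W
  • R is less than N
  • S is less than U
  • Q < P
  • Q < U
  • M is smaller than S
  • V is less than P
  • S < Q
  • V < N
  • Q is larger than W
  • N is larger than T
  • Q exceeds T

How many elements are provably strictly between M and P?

Chaining upward from M reaches: S, Q, U.
Chaining downward from P reaches: W, S, T, Q, V.
Strictly between M and P are those in both lists: S, Q — 2 elements.

2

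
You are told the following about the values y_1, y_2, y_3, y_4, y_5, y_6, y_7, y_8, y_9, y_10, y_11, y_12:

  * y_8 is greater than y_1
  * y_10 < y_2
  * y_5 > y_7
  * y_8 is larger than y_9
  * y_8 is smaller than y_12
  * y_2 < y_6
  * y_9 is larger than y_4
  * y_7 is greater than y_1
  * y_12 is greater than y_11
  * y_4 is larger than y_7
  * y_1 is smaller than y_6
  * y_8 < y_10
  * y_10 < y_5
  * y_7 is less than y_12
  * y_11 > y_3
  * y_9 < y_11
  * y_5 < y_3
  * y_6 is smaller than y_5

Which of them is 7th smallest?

The consecutive relations fix a unique order: y_1 < y_7 < y_4 < y_9 < y_8 < y_10 < y_2 < y_6 < y_5 < y_3 < y_11 < y_12.
The 7th smallest is y_2.

y_2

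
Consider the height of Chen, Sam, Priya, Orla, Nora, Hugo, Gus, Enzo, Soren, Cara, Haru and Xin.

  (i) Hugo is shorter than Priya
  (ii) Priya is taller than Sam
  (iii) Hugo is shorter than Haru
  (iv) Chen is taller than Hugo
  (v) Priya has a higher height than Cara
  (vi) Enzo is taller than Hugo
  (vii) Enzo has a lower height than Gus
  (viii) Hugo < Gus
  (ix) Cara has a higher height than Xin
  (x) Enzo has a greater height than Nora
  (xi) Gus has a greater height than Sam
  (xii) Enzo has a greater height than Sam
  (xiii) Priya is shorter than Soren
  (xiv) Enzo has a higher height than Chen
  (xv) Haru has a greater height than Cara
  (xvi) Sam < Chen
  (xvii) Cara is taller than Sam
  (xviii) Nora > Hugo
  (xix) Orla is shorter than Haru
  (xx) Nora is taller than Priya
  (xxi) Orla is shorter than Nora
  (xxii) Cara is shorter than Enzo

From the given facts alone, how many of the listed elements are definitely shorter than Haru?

Directly below Haru: Orla, Hugo, Cara.
One step further: Xin, Sam (5 so far).
Nothing else is reachable below Haru; 5 in all.

5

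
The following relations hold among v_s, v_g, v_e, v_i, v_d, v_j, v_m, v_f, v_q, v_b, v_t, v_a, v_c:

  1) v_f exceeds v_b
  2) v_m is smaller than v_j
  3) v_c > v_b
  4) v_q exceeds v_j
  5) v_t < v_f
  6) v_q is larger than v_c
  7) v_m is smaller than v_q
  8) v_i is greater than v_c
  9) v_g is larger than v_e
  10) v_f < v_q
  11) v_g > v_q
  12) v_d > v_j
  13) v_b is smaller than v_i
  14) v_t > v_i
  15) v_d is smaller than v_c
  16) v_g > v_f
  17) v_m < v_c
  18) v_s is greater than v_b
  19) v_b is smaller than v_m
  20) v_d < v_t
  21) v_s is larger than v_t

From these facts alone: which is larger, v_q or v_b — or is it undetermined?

v_b < v_m and v_m < v_j give v_b < v_j.
With v_j < v_d: v_b < v_m < v_j < v_d.
Then v_d < v_c extends the chain to v_c.
Then v_c < v_i extends the chain to v_i.
With v_i < v_t: v_b < v_m < v_j < v_d < v_c < v_i < v_t.
With v_t < v_f: v_b < v_m < v_j < v_d < v_c < v_i < v_t < v_f.
Then v_f < v_q extends the chain to v_q.
So v_q is larger.

v_q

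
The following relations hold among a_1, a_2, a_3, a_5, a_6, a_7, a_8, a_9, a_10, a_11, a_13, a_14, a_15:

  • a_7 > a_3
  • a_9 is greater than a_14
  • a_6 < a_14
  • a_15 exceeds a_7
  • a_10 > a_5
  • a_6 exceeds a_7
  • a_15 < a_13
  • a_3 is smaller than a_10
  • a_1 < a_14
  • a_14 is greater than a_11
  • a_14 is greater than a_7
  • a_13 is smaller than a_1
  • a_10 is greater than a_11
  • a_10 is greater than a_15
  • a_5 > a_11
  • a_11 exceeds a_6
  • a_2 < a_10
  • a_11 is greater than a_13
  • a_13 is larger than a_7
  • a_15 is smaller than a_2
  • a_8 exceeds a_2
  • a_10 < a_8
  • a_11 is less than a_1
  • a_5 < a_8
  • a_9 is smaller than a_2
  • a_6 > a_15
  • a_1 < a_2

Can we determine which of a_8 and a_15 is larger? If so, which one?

a_8

The relevant relations are a_15 < a_6; a_6 < a_11; a_11 < a_1; a_1 < a_14; a_14 < a_9; a_9 < a_2; a_2 < a_10; a_10 < a_8.
Chaining these gives a_15 < a_6 < a_11 < a_1 < a_14 < a_9 < a_2 < a_10 < a_8.
So a_8 is larger.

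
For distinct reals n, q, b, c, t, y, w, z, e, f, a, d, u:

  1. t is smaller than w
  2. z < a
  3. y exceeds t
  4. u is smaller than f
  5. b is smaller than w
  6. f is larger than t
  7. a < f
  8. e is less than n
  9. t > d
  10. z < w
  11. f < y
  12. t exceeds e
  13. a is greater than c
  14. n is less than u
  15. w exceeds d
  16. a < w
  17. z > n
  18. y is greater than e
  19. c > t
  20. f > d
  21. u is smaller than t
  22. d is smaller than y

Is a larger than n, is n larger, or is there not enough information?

n < u and u < t give n < t.
With t < c: n < u < t < c.
Then c < a extends the chain to a.
So a is larger.

a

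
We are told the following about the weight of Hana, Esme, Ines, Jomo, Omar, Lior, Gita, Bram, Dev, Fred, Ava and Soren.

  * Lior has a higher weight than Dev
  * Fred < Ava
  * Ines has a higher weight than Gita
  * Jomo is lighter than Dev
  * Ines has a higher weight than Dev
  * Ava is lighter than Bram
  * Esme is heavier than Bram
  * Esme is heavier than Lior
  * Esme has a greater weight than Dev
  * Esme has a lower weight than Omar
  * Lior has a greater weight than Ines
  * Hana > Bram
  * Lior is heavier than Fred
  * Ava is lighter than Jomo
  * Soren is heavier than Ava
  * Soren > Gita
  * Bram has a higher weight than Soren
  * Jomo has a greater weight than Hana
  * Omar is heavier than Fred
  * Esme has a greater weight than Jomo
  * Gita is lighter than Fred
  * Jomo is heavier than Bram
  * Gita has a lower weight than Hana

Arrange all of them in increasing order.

Gita < Fred < Ava < Soren < Bram < Hana < Jomo < Dev < Ines < Lior < Esme < Omar

Each adjacent pair is fixed by a given relation: Gita < Fred; Fred < Ava; Ava < Soren; Soren < Bram; Bram < Hana; Hana < Jomo; Jomo < Dev; Dev < Ines; Ines < Lior; Lior < Esme; Esme < Omar. Chaining them end to end gives the full order.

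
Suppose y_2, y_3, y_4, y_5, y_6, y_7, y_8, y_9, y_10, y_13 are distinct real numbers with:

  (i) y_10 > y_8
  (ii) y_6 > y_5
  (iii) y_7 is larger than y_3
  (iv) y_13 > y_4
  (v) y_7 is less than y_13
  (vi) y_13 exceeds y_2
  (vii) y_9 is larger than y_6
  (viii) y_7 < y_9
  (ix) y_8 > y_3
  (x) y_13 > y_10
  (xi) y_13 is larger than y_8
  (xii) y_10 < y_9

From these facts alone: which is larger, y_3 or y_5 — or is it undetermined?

undetermined

Following every chain through y_3: above y_3 we get y_8, y_10, y_7, y_13, y_9.
y_5 is not reached, and no chain runs the other way from y_5 to y_3.
So the given relations leave the order of y_3 and y_5 undetermined.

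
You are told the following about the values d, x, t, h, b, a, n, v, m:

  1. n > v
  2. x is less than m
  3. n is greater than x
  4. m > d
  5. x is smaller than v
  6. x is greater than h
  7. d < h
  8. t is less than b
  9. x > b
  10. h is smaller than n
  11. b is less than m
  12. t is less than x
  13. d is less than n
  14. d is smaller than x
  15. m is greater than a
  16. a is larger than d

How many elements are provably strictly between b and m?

1

Chaining upward from b reaches: x, v, n.
Chaining downward from m reaches: d, h, t, a, x.
Strictly between b and m are those in both lists: x — 1 element.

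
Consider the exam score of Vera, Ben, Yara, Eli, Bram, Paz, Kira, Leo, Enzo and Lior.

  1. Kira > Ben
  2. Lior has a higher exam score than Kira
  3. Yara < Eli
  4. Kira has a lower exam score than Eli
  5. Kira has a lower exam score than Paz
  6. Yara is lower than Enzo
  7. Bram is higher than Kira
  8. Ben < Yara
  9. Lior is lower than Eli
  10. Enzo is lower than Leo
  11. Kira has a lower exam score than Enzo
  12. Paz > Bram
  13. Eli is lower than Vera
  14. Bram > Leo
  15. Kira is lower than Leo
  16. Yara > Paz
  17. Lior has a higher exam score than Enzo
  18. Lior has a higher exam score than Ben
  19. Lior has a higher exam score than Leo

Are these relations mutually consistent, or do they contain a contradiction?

Chaining the given relations yields Bram < Paz < Yara < Enzo < Leo, so Bram < Leo. But one relation states Leo < Bram. These cannot both hold.

inconsistent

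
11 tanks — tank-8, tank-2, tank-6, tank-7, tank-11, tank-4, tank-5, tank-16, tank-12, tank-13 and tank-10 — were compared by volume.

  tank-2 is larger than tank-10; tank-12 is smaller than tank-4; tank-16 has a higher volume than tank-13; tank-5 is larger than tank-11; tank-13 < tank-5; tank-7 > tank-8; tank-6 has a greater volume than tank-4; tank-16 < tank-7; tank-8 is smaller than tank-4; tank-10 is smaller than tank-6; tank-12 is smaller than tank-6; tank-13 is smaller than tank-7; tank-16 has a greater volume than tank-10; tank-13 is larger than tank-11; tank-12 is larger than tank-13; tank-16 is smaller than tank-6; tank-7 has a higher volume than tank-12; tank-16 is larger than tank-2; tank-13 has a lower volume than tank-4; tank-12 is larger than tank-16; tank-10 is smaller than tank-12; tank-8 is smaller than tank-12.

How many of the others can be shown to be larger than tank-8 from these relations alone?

4

Directly above tank-8: tank-12, tank-4, tank-7.
One step further: tank-6 (4 so far).
Nothing else is reachable above tank-8; 4 in all.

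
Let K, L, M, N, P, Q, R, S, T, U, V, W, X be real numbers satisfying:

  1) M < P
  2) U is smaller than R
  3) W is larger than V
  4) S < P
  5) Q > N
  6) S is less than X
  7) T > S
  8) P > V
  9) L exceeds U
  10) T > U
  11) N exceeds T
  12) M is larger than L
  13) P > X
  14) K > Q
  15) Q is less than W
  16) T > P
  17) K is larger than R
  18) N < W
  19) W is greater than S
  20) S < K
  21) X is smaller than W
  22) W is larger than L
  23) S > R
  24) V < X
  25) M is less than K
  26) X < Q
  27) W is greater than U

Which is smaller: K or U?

Link the given pairs in sequence: U < R; R < S; S < X; X < P; P < T; T < N; N < Q; Q < K.
Chaining these gives U < R < S < X < P < T < N < Q < K.
So U < K; U is the smaller of the two.

U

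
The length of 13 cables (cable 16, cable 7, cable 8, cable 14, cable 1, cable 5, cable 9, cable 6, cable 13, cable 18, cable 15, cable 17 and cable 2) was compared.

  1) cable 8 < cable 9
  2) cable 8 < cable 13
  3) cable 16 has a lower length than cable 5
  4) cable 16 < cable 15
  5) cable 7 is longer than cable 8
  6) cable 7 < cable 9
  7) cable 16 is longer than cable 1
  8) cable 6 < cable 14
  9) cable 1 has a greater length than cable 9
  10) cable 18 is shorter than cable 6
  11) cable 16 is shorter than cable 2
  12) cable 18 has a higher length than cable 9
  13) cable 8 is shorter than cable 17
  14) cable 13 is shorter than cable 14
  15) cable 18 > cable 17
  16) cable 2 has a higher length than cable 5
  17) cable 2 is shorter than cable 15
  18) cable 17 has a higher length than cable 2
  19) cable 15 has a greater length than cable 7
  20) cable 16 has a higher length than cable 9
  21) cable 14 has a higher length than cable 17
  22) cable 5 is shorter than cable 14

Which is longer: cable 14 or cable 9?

cable 14

Following the relations from cable 9: cable 9 < cable 1 < cable 16 < cable 5 < cable 2 < cable 17 < cable 18 < cable 6 < cable 14.
So cable 9 < cable 14; cable 14 is the longer of the two.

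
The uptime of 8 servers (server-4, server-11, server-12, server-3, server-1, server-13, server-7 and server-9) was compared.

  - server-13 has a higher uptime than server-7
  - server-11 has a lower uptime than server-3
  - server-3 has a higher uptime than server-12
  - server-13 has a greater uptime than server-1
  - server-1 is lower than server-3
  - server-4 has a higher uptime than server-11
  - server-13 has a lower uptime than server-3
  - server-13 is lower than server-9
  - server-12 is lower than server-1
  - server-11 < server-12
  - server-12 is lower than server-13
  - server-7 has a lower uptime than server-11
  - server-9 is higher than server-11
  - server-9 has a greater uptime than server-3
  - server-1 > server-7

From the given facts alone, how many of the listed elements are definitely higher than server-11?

6

The elements the relations force above server-11 are server-12, server-4, server-1, server-13, server-3, server-9 — no chain reaches any other.
That is 6.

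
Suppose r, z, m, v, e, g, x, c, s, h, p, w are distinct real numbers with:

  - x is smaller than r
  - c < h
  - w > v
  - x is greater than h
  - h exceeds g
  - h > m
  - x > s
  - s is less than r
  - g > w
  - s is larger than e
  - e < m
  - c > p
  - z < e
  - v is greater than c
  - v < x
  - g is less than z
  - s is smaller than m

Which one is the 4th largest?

m

Piecing the relations together gives one ordering: p < c < v < w < g < z < e < s < m < h < x < r.
The 4th largest is m.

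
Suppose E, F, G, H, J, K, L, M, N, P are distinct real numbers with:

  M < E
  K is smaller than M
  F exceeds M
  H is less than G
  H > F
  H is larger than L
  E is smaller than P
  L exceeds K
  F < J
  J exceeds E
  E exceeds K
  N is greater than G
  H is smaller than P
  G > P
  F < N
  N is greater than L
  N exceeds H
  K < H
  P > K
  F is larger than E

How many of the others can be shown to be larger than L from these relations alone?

From L the given relations immediately reach H, N.
From those, P, G — 4 in total.
No other element is forced above L by the given relations, so the count is 4.

4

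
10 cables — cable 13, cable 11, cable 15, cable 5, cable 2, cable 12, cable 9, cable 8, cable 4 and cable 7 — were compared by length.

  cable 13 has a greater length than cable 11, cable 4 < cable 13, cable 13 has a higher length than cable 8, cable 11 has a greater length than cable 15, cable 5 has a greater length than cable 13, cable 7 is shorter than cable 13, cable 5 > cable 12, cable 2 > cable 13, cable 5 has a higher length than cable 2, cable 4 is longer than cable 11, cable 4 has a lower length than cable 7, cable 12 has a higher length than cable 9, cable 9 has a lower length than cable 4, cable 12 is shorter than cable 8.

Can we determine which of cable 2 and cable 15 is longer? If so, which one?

The relevant relations are cable 15 < cable 11; cable 11 < cable 4; cable 4 < cable 7; cable 7 < cable 13; cable 13 < cable 2.
Together: cable 15 < cable 11 < cable 4 < cable 7 < cable 13 < cable 2.
So cable 2 is longer.

cable 2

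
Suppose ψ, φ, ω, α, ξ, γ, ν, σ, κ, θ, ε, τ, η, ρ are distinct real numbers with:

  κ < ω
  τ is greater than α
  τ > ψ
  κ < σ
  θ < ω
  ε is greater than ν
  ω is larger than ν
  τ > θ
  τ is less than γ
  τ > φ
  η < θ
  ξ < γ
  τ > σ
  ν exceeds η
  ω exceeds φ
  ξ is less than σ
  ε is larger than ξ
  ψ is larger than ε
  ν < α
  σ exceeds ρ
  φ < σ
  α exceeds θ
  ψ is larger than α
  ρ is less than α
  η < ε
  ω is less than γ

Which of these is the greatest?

Chaining downward from γ: directly below it, ξ, ω, τ; then θ, κ, φ, ν, α, σ, ψ; then η, ρ, ε.
That covers every other element, and nothing is given above γ, so γ is the greatest.

γ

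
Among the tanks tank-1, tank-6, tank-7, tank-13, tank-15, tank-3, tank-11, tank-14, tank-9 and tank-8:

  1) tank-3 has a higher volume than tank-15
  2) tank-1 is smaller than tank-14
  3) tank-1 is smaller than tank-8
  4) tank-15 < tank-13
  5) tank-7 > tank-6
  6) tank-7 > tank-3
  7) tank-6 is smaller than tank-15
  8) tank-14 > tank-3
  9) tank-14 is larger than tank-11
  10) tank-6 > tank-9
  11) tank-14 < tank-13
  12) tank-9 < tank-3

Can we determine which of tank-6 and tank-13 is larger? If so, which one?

The relevant relations are tank-6 < tank-15; tank-15 < tank-3; tank-3 < tank-14; tank-14 < tank-13.
Chaining these gives tank-6 < tank-15 < tank-3 < tank-14 < tank-13.
So tank-13 is larger.

tank-13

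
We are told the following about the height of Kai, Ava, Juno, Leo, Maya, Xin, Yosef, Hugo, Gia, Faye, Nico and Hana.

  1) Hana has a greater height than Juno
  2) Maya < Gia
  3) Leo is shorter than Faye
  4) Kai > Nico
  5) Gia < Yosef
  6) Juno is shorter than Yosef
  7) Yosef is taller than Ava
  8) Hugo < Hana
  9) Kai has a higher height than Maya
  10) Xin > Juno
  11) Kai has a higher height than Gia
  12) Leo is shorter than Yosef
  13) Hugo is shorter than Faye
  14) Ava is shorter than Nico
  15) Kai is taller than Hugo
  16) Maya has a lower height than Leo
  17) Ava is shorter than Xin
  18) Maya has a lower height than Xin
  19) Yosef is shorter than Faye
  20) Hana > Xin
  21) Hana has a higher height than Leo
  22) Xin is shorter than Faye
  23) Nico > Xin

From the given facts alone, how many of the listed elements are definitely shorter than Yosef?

5

Directly below Yosef: Ava, Juno, Leo, Gia.
One step further: Maya (5 so far).
No other element is forced below Yosef by the given relations, so the count is 5.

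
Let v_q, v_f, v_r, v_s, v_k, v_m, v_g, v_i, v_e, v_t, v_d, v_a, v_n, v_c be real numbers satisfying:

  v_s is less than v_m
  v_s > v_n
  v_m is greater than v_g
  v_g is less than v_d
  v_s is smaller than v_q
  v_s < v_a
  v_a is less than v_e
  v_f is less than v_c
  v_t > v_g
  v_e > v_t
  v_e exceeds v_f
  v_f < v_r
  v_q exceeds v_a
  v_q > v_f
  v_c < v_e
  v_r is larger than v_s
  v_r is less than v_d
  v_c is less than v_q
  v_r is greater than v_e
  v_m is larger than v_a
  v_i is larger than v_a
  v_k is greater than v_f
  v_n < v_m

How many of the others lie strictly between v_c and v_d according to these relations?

The relations place v_c below v_d. An element lies strictly between them when it is forced above v_c and also forced below v_d.
Above v_c: {v_e, v_q, v_r}. Below v_d: {v_f, v_n, v_g, v_t, v_s, v_a, v_e, v_r}.
Intersection: {v_e, v_r} — 2.

2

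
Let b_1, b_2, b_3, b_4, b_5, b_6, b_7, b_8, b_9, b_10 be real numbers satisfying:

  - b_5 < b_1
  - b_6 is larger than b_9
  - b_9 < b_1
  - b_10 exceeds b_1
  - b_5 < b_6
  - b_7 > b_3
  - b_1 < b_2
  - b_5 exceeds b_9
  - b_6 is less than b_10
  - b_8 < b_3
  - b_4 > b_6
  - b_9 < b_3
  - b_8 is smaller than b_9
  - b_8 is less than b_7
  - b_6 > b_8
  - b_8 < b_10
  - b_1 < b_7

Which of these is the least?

Chaining upward from b_8: directly above it, b_9, b_6, b_3, b_7, b_10; then b_5, b_1, b_4; then b_2.
That covers every other element, and nothing is given below b_8, so b_8 is the least.

b_8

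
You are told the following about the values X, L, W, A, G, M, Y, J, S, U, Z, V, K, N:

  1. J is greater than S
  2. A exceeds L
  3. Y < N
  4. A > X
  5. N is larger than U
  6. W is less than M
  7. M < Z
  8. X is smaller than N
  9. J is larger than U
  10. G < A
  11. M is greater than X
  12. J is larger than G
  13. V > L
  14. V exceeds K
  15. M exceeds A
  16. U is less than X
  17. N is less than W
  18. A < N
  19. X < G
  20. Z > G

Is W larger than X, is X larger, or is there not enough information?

X < G and G < A give X < A.
Then A < N extends the chain to N.
Then N < W extends the chain to W.
So W is larger.

W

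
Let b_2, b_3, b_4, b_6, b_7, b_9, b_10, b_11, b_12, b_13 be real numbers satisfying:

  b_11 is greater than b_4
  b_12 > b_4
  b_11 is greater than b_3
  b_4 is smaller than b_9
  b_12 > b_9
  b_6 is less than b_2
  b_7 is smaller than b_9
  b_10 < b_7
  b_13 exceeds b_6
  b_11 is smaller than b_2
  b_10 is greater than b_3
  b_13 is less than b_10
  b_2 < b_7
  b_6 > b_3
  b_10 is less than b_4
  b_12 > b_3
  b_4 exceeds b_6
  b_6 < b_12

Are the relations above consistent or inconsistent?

consistent

The single ordering b_3 < b_6 < b_13 < b_10 < b_4 < b_11 < b_2 < b_7 < b_9 < b_12 satisfies every listed relation, so no contradiction arises.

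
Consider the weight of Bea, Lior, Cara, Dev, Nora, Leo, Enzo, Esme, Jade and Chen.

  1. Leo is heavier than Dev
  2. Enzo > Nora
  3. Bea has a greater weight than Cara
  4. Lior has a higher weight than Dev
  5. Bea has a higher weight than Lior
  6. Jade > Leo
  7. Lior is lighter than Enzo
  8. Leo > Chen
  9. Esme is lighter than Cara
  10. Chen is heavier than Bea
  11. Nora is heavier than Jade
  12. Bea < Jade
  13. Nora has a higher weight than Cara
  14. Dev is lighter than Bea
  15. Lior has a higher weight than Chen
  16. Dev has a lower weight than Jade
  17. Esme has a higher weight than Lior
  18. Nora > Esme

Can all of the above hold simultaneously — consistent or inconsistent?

Chaining the given relations yields Lior < Esme < Cara < Bea < Chen, so Lior < Chen. But one relation states Chen < Lior. These cannot both hold.

inconsistent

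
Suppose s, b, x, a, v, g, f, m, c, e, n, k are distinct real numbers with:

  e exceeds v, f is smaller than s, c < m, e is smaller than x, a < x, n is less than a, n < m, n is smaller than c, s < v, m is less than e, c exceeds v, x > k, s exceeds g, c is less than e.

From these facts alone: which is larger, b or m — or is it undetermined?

undetermined

Following every chain through b: nothing is chained to b.
m is not reached, and no chain runs the other way from m to b.
So the given relations leave the order of b and m undetermined.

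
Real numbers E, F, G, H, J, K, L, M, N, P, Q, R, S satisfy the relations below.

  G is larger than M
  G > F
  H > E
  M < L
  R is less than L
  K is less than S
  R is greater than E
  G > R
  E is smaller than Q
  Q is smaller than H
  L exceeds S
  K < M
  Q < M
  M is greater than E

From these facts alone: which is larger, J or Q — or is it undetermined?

Following every chain through J: nothing is chained to J.
Q is not reached, and no chain runs the other way from Q to J.
So the given relations leave the order of J and Q undetermined.

undetermined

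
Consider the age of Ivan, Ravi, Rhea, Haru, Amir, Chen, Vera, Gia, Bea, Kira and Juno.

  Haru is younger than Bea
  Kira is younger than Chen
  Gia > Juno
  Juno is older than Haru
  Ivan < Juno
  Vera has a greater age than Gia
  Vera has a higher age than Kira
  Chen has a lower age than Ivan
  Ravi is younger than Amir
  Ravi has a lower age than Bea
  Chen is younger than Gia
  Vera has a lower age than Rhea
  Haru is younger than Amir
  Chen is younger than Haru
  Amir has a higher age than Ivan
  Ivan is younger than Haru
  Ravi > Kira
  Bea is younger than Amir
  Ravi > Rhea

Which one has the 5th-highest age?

Vera

The consecutive relations fix a unique order: Kira < Chen < Ivan < Haru < Juno < Gia < Vera < Rhea < Ravi < Bea < Amir.
Counting 5 from the largest end gives Vera.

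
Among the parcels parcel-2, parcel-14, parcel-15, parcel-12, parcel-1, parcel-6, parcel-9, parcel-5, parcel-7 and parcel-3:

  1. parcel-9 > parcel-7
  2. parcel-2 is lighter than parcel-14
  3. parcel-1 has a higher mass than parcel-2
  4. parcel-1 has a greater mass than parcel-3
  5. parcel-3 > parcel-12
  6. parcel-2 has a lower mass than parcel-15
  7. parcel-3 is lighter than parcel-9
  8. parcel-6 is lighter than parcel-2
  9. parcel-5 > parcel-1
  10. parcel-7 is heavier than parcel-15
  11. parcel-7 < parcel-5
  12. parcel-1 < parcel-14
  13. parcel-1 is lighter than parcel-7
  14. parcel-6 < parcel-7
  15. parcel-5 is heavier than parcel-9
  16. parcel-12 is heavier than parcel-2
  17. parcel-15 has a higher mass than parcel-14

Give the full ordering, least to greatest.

parcel-6 < parcel-2 < parcel-12 < parcel-3 < parcel-1 < parcel-14 < parcel-15 < parcel-7 < parcel-9 < parcel-5

Nothing is placed below parcel-6, so it is least; from there parcel-6 < parcel-2; parcel-2 < parcel-12; parcel-12 < parcel-3; parcel-3 < parcel-1; parcel-1 < parcel-14; parcel-14 < parcel-15; parcel-15 < parcel-7; parcel-7 < parcel-9; parcel-9 < parcel-5, each given directly.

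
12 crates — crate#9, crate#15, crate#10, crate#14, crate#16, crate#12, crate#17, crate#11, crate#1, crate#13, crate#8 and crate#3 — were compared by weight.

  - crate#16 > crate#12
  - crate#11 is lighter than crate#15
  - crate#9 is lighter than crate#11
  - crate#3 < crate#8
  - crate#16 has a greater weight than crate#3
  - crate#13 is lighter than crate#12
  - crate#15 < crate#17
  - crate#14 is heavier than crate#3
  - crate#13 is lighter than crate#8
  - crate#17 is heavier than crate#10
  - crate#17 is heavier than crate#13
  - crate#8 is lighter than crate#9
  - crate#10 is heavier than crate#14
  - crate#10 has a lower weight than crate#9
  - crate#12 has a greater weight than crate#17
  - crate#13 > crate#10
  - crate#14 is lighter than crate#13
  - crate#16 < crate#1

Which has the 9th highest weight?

crate#13

Chaining the given pairs: crate#3 < crate#14 < crate#10 < crate#13 < crate#8 < crate#9 < crate#11 < crate#15 < crate#17 < crate#12 < crate#16 < crate#1.
Counting 9 from the largest end gives crate#13.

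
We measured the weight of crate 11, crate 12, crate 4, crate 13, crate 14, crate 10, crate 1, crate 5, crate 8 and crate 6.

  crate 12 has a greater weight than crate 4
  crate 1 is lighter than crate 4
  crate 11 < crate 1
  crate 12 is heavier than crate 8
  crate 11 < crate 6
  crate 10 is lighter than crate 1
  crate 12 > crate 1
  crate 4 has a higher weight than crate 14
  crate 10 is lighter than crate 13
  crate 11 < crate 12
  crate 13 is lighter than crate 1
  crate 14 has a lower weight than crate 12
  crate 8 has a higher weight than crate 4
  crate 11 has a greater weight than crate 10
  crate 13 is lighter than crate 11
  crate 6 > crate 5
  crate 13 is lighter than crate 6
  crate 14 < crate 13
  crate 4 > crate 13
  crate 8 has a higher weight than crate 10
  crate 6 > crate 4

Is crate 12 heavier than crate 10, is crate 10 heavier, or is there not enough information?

crate 12

crate 10 < crate 13 and crate 13 < crate 11 give crate 10 < crate 11.
Then crate 11 < crate 1 extends the chain to crate 1.
With crate 1 < crate 4: crate 10 < crate 13 < crate 11 < crate 1 < crate 4.
Then crate 4 < crate 8 extends the chain to crate 8.
With crate 8 < crate 12: crate 10 < crate 13 < crate 11 < crate 1 < crate 4 < crate 8 < crate 12.
So crate 12 is heavier.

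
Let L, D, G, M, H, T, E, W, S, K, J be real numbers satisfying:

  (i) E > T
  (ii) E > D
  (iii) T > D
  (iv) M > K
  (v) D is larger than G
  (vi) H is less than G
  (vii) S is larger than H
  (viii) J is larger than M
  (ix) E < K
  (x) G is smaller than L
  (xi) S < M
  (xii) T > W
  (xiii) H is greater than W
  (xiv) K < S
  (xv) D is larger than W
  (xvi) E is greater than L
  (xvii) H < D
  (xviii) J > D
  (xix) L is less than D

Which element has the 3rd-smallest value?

G

Chaining the given pairs: W < H < G < L < D < T < E < K < S < M < J.
The 3rd smallest is G.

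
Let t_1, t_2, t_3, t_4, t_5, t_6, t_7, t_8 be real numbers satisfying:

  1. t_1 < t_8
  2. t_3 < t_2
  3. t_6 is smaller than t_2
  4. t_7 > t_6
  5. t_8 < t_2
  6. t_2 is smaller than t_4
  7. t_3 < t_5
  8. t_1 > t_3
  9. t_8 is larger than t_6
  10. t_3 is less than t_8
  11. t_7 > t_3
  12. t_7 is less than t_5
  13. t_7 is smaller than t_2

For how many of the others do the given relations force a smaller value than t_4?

The elements the relations force below t_4 are t_3, t_1, t_6, t_8, t_7, t_2 — no chain reaches any other.
That is 6.

6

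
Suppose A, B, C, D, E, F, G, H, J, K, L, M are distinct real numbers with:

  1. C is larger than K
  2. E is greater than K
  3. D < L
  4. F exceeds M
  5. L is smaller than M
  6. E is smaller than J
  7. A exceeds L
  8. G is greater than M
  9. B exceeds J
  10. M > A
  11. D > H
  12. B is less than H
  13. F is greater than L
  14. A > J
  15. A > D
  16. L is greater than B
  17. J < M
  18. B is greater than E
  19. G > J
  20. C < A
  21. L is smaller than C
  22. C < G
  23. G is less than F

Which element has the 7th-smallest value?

L

The consecutive relations fix a unique order: K < E < J < B < H < D < L < C < A < M < G < F.
Counting 7 from the smallest end gives L.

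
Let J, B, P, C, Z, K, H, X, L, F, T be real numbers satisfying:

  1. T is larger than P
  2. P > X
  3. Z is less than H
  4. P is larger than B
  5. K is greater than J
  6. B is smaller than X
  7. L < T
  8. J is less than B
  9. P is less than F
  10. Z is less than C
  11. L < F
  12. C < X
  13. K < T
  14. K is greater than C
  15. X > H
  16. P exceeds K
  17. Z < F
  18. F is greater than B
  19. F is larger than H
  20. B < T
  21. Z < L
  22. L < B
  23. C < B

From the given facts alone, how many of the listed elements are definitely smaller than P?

From P the given relations immediately reach B, X, K.
From those, J, L, C, H — 7 in total.
From those, Z — 8 in total.
Nothing else is reachable below P; 8 in all.

8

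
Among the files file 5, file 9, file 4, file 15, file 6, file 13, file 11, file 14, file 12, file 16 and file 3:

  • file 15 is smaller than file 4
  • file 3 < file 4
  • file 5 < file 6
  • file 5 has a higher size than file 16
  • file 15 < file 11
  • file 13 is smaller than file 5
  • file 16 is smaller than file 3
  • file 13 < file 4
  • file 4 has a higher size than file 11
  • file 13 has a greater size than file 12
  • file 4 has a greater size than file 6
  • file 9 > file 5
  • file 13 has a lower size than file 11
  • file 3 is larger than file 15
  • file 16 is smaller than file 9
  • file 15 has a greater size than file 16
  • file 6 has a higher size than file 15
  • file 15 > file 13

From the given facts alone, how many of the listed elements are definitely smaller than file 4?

Directly below file 4: file 13, file 15, file 6, file 11, file 3.
One step further: file 12, file 16, file 5 (8 so far).
No other element is forced below file 4 by the given relations, so the count is 8.

8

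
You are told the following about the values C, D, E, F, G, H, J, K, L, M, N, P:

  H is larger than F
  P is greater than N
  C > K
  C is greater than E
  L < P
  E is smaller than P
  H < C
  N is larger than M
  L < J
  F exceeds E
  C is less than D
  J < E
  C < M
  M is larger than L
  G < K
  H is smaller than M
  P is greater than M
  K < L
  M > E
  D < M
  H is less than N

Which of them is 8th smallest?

C

Piecing the relations together gives one ordering: G < K < L < J < E < F < H < C < D < M < N < P.
The 8th smallest is C.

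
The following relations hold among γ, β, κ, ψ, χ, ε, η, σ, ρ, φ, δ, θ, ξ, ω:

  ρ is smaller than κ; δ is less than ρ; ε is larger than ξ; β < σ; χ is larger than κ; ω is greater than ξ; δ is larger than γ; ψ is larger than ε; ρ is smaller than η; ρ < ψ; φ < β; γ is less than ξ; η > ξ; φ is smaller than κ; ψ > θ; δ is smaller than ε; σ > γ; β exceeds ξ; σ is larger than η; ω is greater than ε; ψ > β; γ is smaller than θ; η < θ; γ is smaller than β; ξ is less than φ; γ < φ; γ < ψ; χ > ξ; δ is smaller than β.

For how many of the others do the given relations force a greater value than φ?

5

Directly above φ: β, κ.
One step further: χ, ψ, σ (5 so far).
No other element is forced above φ by the given relations, so the count is 5.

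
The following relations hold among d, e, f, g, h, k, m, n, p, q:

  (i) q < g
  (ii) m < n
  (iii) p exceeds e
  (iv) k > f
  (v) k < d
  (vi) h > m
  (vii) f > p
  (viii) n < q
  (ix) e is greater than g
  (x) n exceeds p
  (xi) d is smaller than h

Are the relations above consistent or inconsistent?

Chaining the given relations yields n < q < g < e < p, so n < p. But one relation states p < n. These cannot both hold.

inconsistent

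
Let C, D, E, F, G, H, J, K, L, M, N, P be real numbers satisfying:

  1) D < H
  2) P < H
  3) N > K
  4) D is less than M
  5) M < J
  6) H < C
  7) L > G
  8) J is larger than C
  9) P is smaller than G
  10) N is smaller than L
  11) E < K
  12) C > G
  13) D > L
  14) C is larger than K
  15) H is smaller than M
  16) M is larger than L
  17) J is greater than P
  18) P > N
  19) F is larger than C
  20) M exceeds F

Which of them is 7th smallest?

Chaining the given pairs: E < K < N < P < G < L < D < H < C < F < M < J.
Counting 7 from the smallest end gives D.

D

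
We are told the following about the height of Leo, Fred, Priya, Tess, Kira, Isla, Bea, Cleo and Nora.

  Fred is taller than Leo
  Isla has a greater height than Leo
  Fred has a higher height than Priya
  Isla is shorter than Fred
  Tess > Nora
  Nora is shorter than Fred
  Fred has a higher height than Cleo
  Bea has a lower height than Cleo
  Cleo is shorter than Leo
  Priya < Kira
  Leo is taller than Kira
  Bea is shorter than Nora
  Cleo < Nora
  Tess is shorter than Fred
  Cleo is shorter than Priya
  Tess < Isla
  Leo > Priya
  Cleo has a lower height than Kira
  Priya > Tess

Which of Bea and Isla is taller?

Isla

Following the relations from Bea: Bea < Cleo < Nora < Tess < Priya < Kira < Leo < Isla.
So Bea < Isla; Isla is the taller of the two.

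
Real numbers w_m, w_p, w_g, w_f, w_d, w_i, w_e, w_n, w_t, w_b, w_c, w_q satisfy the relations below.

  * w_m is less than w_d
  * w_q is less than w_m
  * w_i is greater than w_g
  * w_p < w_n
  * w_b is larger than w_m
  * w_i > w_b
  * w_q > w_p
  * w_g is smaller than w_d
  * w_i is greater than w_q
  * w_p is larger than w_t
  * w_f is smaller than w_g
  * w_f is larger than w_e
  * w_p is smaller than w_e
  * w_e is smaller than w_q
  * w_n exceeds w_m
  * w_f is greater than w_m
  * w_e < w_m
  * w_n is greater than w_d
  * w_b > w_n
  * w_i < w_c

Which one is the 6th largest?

w_g

Piecing the relations together gives one ordering: w_t < w_p < w_e < w_q < w_m < w_f < w_g < w_d < w_n < w_b < w_i < w_c.
The 6th largest is w_g.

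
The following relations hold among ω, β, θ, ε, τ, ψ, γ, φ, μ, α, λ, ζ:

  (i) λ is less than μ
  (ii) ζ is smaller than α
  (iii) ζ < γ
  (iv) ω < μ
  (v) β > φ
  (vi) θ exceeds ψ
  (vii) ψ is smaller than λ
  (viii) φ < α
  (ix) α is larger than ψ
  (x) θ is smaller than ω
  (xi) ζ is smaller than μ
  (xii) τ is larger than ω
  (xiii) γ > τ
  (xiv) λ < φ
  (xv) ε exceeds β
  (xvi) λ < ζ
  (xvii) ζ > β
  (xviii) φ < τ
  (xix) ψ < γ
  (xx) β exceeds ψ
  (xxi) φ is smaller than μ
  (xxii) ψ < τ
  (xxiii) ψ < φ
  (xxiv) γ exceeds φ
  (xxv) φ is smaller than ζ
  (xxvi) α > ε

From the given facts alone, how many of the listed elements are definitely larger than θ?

4

The elements the relations force above θ are ω, τ, μ, γ — no chain reaches any other.
That is 4.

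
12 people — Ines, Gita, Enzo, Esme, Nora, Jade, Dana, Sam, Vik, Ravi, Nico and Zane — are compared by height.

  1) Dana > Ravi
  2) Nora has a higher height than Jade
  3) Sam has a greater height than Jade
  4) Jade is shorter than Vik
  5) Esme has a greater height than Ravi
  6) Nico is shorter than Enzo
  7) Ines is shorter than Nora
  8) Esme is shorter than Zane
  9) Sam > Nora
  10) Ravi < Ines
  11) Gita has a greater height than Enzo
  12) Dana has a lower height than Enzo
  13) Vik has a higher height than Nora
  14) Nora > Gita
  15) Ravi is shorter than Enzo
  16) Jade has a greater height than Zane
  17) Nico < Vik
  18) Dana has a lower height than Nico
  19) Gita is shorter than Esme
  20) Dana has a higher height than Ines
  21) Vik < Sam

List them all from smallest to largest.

Ravi < Ines < Dana < Nico < Enzo < Gita < Esme < Zane < Jade < Nora < Vik < Sam

Each adjacent pair is fixed by a given relation: Ravi < Ines; Ines < Dana; Dana < Nico; Nico < Enzo; Enzo < Gita; Gita < Esme; Esme < Zane; Zane < Jade; Jade < Nora; Nora < Vik; Vik < Sam. Chaining them end to end gives the full order.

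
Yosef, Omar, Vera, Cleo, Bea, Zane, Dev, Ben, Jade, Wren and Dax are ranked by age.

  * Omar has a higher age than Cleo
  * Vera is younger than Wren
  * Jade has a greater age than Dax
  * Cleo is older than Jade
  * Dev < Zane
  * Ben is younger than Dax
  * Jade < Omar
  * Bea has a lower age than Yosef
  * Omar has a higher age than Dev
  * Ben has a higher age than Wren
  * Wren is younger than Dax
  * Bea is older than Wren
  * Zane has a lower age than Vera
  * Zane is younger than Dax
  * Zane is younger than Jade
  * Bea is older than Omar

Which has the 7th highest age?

Piecing the relations together gives one ordering: Dev < Zane < Vera < Wren < Ben < Dax < Jade < Cleo < Omar < Bea < Yosef.
The 7th largest is Ben.

Ben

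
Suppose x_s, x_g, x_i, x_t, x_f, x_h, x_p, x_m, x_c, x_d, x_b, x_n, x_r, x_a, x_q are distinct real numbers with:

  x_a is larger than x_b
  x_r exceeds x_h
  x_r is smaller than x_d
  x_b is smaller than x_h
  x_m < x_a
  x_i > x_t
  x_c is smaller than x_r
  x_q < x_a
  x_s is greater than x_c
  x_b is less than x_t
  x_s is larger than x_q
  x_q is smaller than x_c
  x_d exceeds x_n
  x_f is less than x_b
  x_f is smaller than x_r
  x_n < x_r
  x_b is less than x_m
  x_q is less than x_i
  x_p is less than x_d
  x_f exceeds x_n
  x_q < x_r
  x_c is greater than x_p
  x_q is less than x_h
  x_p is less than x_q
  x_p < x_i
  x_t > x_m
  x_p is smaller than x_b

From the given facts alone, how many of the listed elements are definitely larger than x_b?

The elements the relations force above x_b are x_m, x_t, x_a, x_h, x_i, x_r, x_d — no chain reaches any other.
That is 7.

7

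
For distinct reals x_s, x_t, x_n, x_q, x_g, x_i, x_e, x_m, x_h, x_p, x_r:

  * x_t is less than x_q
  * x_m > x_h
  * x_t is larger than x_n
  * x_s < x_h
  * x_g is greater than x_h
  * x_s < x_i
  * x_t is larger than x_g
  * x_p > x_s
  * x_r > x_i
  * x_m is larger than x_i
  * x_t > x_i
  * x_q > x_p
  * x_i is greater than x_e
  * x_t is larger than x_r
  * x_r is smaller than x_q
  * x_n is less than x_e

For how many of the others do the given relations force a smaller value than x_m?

Directly below x_m: x_h, x_i.
One step further: x_s, x_e (4 so far).
One step further: x_n (5 so far).
Nothing else is reachable below x_m; 5 in all.

5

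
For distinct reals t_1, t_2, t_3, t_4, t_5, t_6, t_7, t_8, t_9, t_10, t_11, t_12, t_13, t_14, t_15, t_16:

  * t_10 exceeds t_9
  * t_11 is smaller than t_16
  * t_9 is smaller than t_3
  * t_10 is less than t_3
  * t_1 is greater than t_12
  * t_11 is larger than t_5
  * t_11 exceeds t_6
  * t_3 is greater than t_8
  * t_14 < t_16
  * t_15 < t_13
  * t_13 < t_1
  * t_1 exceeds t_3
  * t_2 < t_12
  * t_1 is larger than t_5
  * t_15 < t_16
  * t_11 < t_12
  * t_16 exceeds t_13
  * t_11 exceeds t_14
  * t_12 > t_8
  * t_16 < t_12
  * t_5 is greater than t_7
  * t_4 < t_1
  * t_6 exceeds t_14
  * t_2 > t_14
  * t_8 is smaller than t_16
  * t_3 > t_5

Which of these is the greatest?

t_1

Chaining downward from t_1: directly below it, t_5, t_13, t_4, t_12, t_3; then t_7, t_15, t_9, t_8, t_2, t_11, t_10, t_16; then t_14, t_6.
That covers every other element, and nothing is given above t_1, so t_1 is the greatest.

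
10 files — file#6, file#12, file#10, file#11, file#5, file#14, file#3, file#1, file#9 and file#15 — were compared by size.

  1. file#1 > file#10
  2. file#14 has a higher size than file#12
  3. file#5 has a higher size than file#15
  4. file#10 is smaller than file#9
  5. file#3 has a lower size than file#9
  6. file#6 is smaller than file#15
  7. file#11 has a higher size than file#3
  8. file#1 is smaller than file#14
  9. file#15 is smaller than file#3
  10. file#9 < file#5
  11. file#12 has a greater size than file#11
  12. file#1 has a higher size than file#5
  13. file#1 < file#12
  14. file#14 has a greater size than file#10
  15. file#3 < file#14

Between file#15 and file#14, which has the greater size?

file#14

The relevant relations are file#15 < file#3; file#3 < file#9; file#9 < file#5; file#5 < file#1; file#1 < file#12; file#12 < file#14.
Chaining these gives file#15 < file#3 < file#9 < file#5 < file#1 < file#12 < file#14.
So file#15 < file#14; file#14 is the larger of the two.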